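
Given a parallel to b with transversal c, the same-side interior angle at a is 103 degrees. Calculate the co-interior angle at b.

Co-interior angles sum to 180: 180 - 103 = 77 degrees.

77 degrees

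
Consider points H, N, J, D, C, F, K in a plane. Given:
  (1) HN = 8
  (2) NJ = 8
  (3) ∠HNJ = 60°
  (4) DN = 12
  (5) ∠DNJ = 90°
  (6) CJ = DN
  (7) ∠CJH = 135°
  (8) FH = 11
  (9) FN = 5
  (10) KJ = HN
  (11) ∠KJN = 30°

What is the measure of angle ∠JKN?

From the given relations: KJ = HN = 8.
Step 1: By the law of cosines on triangle KJN: KN² = 8² + 8² − 2·8·8·cos(30°) = 17.15, so KN ≈ 4.14.
Step 2: By the inverse law of cosines on triangle JKN: cos(∠JKN) = (8² + 4.14² − 8²) / (2·8·4.14) = 17.15/66.26 = 0.2588, so ∠JKN = 75°.

Therefore, the measure of angle ∠JKN = 75°.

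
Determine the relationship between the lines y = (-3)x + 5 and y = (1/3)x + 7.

Slope of line 1: m1 = -3
Slope of line 2: m2 = 1/3
m1 * m2 = -1, so perpendicular.

Perpendicular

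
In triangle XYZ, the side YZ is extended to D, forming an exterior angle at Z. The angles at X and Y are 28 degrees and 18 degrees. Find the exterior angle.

Exterior angle = 28 + 18 = 46 degrees (exterior angle theorem).

46 degrees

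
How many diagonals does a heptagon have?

Each of the 7 vertices connects to 4 non-adjacent vertices via diagonals.
Total connections = 7 × 4 = 28, but each diagonal is counted twice.
Number of diagonals = 28 / 2 = 14.

14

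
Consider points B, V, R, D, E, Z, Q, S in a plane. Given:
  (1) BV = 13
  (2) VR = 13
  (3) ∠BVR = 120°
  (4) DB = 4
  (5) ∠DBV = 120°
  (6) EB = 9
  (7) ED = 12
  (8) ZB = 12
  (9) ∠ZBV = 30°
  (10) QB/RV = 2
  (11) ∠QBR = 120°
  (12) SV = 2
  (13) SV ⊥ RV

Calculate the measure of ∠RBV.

Step 1: By the law of cosines on triangle BVR: BR² = 13² + 13² − 2·13·13·cos(120°) = 507, so BR = 13·√3.
Step 2: By the inverse law of cosines on triangle RBV: cos(∠RBV) = ((13·√3)² + 13² − 13²) / (2·13·√3·13) = 507/585.43 = 0.866, so ∠RBV = 30°.

Therefore, the measure of angle ∠RBV = 30°.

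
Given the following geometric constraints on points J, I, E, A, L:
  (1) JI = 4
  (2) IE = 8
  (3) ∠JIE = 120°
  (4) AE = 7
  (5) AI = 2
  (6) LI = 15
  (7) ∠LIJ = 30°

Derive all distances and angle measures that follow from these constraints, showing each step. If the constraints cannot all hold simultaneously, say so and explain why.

The constraints are consistent.

Step 1: From JI = 4, IE = 8, and ∠JIE = 120°, by the law of cosines:
  JE² = JI² + IE² - 2·JI·IE·cos(120°) = 16 + 64 + 32 = 112
  JE = 4·√7

Step 2: From JI = 4, IL = 15, and ∠JIL = 30°, by the law of cosines:
  JL² = JI² + IL² - 2·JI·IL·cos(30°) = 16 + 225 - 103.9 = 137.1
  JL ≈ 11.71

Step 3: From IA = 2, IE = 8, AE = 7, by the inverse law of cosines:
  cos(∠AIE) = (IA² + IE² - AE²) / (2·IA·IE)
  ∠AIE = 53.58°

Step 4: From EA = 7, EI = 8, AI = 2, by the inverse law of cosines:
  cos(∠AEI) = (EA² + EI² - AI²) / (2·EA·EI)
  ∠AEI = 13.29°

Step 5: From AE = 7, AI = 2, EI = 8, by the inverse law of cosines:
  cos(∠EAI) = (AE² + AI² - EI²) / (2·AE·AI)
  ∠EAI = 113.13°

Step 6: From JE = 4·√7, JI = 4, EI = 8, by the inverse law of cosines:
  cos(∠EJI) = (JE² + JI² - EI²) / (2·JE·JI)
  ∠EJI = 40.89°

Step 7: From JI = 4, JL = 11.71, IL = 15, by the inverse law of cosines:
  cos(∠IJL) = (JI² + JL² - IL²) / (2·JI·JL)
  ∠IJL = 140.16°

Step 8: From EI = 8, EJ = 4·√7, IJ = 4, by the inverse law of cosines:
  cos(∠IEJ) = (EI² + EJ² - IJ²) / (2·EI·EJ)
  ∠IEJ = 19.11°

Step 9: From LI = 15, LJ = 11.71, IJ = 4, by the inverse law of cosines:
  cos(∠ILJ) = (LI² + LJ² - IJ²) / (2·LI·LJ)
  ∠ILJ = 9.84°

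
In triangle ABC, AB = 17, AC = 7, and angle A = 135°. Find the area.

Area = (1/2) * AB * AC * sin(A)
Area = (1/2) * 17 * 7 * sin(135°)
Area = (1/2) * 17 * 7 * sqrt(2)/2
Area = 119*sqrt(2)/4

119*sqrt(2)/4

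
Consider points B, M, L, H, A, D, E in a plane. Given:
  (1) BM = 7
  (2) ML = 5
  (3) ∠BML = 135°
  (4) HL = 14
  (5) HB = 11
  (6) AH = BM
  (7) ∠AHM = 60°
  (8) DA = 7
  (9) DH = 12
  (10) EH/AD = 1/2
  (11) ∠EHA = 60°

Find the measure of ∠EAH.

From the given relations: AH = BM = 7; EH = 1/2·AD = 1/2·7 ≈ 3.5.
Step 1: By the law of cosines on triangle AHE: AE² = 7² + 3.5² − 2·7·3.5·cos(60°) = 36.75, so AE = 7/2·√3.
Step 2: By the inverse law of cosines on triangle EAH: cos(∠EAH) = ((7/2·√3)² + 7² − 3.5²) / (2·7/2·√3·7) = 73.5/84.87 = 0.866, so ∠EAH = 30°.

Therefore, the measure of angle ∠EAH = 30°.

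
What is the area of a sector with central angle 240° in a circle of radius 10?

The full circle has area πr² = π(10)² = 100*pi.
The sector covers 240° out of 360°, a fraction of 2/3.
Sector area = 100*pi × 2/3 = 200*pi/3.

200*pi/3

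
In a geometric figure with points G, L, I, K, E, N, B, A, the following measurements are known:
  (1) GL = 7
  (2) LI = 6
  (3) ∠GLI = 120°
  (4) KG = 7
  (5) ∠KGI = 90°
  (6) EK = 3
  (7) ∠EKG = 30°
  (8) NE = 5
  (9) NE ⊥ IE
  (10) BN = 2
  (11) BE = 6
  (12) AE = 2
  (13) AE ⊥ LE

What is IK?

Step 1: By the law of cosines on triangle GLI: GI² = 7² + 6² − 2·7·6·cos(120°) = 127, so GI = √127.
Step 2: By the law of cosines on triangle IGK: IK² = √127² + 7² − 2·√127·7·cos(90°) = 176, so IK = 4·√11.

Therefore, the length of IK = 4·√11.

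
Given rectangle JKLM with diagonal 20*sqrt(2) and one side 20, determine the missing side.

The diagonal of a rectangle forms a right triangle with the two sides.
Rearranging the Pythagorean theorem: missing side = sqrt(d^2 - known^2).
= sqrt(800 - 400) = sqrt(400) = 20.

20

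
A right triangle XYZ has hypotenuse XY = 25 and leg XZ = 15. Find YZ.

Rearranging the Pythagorean theorem to solve for the unknown leg:
leg^2 = hypotenuse^2 - known_leg^2 = 625 - 225 = 400
leg = sqrt(400) = 20.

20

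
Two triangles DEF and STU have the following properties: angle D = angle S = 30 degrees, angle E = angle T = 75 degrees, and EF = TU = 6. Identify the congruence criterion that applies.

Consider the given information: angle D = angle S = 30 degrees, angle E = angle T = 75 degrees, and EF = TU = 6
This is not SSS or ASA: SSS requires all three pairs of sides, but we don't have that. ASA requires two angles and the side between them.
The correct criterion is AAS. Two pairs of corresponding angles and a non-included side are equal (Angle-Angle-Side).

AAS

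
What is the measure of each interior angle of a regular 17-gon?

Each interior angle of a regular n-gon is (n - 2) * 180 / n.
For n = 17: (17 - 2) * 180 / 17 = 2700/17 = 2700/17 degrees.

2700/17 degrees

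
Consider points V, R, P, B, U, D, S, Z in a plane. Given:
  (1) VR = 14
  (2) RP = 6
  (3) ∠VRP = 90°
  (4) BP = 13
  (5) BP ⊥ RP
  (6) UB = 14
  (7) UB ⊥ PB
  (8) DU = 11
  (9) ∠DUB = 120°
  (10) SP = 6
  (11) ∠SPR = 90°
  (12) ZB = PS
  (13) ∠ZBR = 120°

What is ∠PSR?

Step 1: By the law of cosines on triangle SPR: SR² = 6² + 6² − 2·6·6·cos(90°) = 72, so SR = 6·√2.
Step 2: By the inverse law of cosines on triangle PSR: cos(∠PSR) = (6² + (6·√2)² − 6²) / (2·6·6·√2) = 72/101.82 = 0.7071, so ∠PSR = 45°.

Therefore, the measure of angle ∠PSR = 45°.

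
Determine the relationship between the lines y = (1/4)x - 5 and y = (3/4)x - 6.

Slope of line 1: m1 = 1/4
Slope of line 2: m2 = 3/4
m1 != m2 (1/4 != 3/4), so not parallel.
m1 * m2 = (1/4) * (3/4) = 3/16 != -1, so not perpendicular.
The lines are neither parallel nor perpendicular.

Neither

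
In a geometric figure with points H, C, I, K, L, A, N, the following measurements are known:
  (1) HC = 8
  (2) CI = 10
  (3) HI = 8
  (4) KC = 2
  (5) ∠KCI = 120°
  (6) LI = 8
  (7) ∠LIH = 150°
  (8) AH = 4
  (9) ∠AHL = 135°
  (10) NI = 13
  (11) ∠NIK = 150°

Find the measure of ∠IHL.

Step 1: By the law of cosines on triangle HIL: HL² = 8² + 8² − 2·8·8·cos(150°) = 238.85, so HL ≈ 15.45.
Step 2: By the inverse law of cosines on triangle IHL: cos(∠IHL) = (8² + 15.45² − 8²) / (2·8·15.45) = 238.85/247.28 = 0.9659, so ∠IHL = 15°.

Therefore, the measure of angle ∠IHL = 15°.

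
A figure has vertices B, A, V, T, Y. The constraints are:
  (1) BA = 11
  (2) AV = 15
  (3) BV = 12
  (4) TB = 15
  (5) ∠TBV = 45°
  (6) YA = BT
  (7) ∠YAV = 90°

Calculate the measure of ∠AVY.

From the given relations: YA = BT = 15.
Step 1: By the law of cosines on triangle VAY: VY² = 15² + 15² − 2·15·15·cos(90°) = 450, so VY = 15·√2.
Step 2: By the inverse law of cosines on triangle AVY: cos(∠AVY) = (15² + (15·√2)² − 15²) / (2·15·15·√2) = 450/636.4 = 0.7071, so ∠AVY = 45°.

Therefore, the measure of angle ∠AVY = 45°.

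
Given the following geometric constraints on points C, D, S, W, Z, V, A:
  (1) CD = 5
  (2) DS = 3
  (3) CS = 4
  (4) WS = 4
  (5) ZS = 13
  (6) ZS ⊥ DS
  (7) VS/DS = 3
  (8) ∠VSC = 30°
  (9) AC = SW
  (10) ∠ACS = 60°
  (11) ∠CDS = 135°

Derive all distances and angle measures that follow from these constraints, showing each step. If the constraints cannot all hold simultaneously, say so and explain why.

These constraints are not satisfiable: (1), (2) and (3) fix all three sides of triangle CDS, so by the law of cosines cos(∠CDS) = (5² + 3² − 4²) / (2·5·3) = 0.6000, i.e. ∠CDS ≈ 53.13°, which contradicts (11) ∠CDS = 135°. No planar figure meets all of them, so nothing further can be derived.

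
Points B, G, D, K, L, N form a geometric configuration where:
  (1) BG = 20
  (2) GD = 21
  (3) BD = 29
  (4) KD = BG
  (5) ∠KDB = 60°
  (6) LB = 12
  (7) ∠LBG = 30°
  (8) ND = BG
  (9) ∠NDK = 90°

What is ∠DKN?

From the given relations: KD = BG = 20; ND = BG = 20.
Step 1: By the law of cosines on triangle KDN: KN² = 20² + 20² − 2·20·20·cos(90°) = 800, so KN = 20·√2.
Step 2: By the inverse law of cosines on triangle DKN: cos(∠DKN) = (20² + (20·√2)² − 20²) / (2·20·20·√2) = 800/1131.37 = 0.7071, so ∠DKN = 45°.

Therefore, the measure of angle ∠DKN = 45°.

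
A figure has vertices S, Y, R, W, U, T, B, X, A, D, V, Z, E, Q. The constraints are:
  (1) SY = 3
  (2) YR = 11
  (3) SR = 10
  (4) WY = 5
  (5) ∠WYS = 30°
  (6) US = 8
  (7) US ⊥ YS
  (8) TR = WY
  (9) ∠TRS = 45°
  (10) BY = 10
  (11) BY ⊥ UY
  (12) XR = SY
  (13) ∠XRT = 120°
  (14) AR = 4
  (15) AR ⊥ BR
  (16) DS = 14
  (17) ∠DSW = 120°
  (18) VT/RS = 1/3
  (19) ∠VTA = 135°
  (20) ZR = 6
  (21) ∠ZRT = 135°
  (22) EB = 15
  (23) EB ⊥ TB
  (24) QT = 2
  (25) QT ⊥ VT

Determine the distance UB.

Step 1: By the law of cosines on triangle USY: UY² = 8² + 3² − 2·8·3·cos(90°) = 73, so UY = √73.
Step 2: By the law of cosines on triangle UYB: UB² = √73² + 10² − 2·√73·10·cos(90°) = 173, so UB = √173.

Therefore, the length of UB = √173.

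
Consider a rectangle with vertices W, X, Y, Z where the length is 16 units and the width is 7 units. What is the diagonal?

A rectangle's diagonal splits it into two right triangles, with the diagonal as the hypotenuse.
By the Pythagorean theorem, d^2 = 16^2 + 7^2 = 305.
Therefore d = sqrt(305).

sqrt(305)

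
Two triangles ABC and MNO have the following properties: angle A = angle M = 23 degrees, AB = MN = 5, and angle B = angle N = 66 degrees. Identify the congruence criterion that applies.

The given information matches ASA: Two pairs of corresponding angles and the included side are equal (Angle-Side-Angle).

ASA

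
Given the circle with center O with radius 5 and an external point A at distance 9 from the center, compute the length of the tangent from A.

The tangent, radius, and line from the external point to the center form a right triangle.
The right angle is where the tangent meets the radius.
By the Pythagorean theorem: tangent² + 5² = 9²
tangent² = 81 - 25 = 56
tangent = 2*sqrt(14)

2*sqrt(14)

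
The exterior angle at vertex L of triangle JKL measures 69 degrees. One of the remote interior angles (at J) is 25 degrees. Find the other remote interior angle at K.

By the exterior angle theorem: exterior angle = sum of remote interior angles.
69 = 25 + angle K
angle K = 69 - 25 = 44 degrees

44 degrees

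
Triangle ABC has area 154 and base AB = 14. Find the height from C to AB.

height = 2 * 154 / 14 = 22

22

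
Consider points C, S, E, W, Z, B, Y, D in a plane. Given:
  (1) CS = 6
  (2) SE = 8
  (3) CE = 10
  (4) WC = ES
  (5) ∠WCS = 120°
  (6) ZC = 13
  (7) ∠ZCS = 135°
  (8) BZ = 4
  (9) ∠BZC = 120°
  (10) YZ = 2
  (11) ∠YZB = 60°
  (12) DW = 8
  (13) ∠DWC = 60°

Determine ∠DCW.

From the given relations: WC = ES = 8.
Step 1: By the law of cosines on triangle CWD: CD² = 8² + 8² − 2·8·8·cos(60°) = 64, so CD = 8.
Step 2: By the inverse law of cosines on triangle DCW: cos(∠DCW) = (8² + 8² − 8²) / (2·8·8) = 64/128 = 0.5, so ∠DCW = 60°.

Therefore, the measure of angle ∠DCW = 60°.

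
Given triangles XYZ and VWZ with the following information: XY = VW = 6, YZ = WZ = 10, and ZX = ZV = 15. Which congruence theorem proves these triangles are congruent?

The given information matches SSS: All three pairs of corresponding sides are equal (Side-Side-Side).

SSS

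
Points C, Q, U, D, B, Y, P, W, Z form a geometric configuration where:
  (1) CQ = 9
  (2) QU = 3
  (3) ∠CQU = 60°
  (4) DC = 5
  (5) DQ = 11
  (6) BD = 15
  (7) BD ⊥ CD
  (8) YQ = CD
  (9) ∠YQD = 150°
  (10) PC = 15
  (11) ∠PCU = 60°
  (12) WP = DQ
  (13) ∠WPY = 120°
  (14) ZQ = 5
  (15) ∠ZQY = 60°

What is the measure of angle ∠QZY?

From the given relations: YQ = CD = 5.
Step 1: By the law of cosines on triangle ZQY: ZY² = 5² + 5² − 2·5·5·cos(60°) = 25, so ZY = 5.
Step 2: By the inverse law of cosines on triangle QZY: cos(∠QZY) = (5² + 5² − 5²) / (2·5·5) = 25/50 = 0.5, so ∠QZY = 60°.

Therefore, the measure of angle ∠QZY = 60°.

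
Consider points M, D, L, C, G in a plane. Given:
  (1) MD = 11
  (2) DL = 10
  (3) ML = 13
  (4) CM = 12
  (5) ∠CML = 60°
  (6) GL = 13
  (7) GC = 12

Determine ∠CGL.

Step 1: By the law of cosines on triangle CML: CL² = 12² + 13² − 2·12·13·cos(60°) = 157, so CL = √157.
Step 2: By the inverse law of cosines on triangle CGL: cos(∠CGL) = (12² + 13² − √157²) / (2·12·13) = 156/312 = 0.5, so ∠CGL = 60°.

Therefore, the measure of angle ∠CGL = 60°.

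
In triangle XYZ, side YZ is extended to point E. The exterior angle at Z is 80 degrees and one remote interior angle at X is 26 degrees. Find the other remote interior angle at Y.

By the exterior angle theorem: exterior angle = sum of remote interior angles.
80 = 26 + angle Y
angle Y = 80 - 26 = 54 degrees

54 degrees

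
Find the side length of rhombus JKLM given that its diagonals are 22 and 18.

Half-diagonals are 11 and 9. side = sqrt(11^2 + 9^2) = sqrt(202)

sqrt(202)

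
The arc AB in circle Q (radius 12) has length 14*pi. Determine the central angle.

Arc length L = 2πr × θ/360, so θ = 360L / (2πr).
θ = 360 × 14*pi / (2π × 12)
θ = 210°
θ = 210°

210°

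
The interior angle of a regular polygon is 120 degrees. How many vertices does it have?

Exterior angle = 180 - 120 = 60. n = 360 / 60 = 6.

6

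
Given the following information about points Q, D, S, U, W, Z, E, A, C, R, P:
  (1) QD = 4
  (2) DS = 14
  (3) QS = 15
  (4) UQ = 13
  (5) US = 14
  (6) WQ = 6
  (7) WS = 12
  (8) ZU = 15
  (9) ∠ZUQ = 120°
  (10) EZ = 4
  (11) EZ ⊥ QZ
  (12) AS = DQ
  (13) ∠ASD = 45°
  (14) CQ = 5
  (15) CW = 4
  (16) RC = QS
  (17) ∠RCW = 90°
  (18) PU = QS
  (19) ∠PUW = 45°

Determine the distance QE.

Step 1: By the law of cosines on triangle ZUQ: ZQ² = 15² + 13² − 2·15·13·cos(120°) = 589, so ZQ ≈ 24.27.
Step 2: By the law of cosines on triangle QZE: QE² = 24.27² + 4² − 2·24.27·4·cos(90°) = 605, so QE = 11·√5.

Therefore, the length of QE = 11·√5.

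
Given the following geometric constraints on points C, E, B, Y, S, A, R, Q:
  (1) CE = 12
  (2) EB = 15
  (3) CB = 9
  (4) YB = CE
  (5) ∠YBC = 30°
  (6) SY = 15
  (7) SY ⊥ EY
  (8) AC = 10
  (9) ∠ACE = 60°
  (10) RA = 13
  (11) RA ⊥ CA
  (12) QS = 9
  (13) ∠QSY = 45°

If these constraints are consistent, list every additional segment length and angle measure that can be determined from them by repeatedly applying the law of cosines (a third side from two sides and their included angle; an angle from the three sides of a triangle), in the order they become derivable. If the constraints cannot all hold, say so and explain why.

The constraints are consistent. Derivable facts, in order:
After 1 step:
- CR ≈ 16.4
- CY ≈ 6.16
- EA = 2·√31
- YQ ≈ 10.73
- ∠BCE = 90°
- ∠BEC = 36.87°
- ∠CBE = 53.13°
After 2 steps:
- ∠ACR = 52.43°
- ∠AEC = 51.05°
- ∠ARC = 37.57°
- ∠BCY = 103.06°
- ∠BYC = 46.94°
- ∠CAE = 68.95°
- ∠QYS = 36.39°
- ∠SQY = 98.61°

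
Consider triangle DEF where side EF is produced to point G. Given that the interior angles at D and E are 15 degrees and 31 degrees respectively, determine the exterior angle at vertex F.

By the exterior angle theorem, an exterior angle of a triangle equals the sum of the two remote interior angles.
Exterior angle = angle D + angle E
Exterior angle = 15 + 31 = 46 degrees

46 degrees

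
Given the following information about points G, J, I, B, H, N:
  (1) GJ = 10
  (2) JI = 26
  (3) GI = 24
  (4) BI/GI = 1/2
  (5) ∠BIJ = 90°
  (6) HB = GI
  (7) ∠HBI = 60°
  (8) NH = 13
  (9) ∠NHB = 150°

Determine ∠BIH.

From the given relations: BI = 1/2·GI = 1/2·24 = 12; HB = GI = 24.
Step 1: By the law of cosines on triangle IBH: IH² = 12² + 24² − 2·12·24·cos(60°) = 432, so IH = 12·√3.
Step 2: By the inverse law of cosines on triangle BIH: cos(∠BIH) = (12² + (12·√3)² − 24²) / (2·12·12·√3) = 0/498.83 = 0, so ∠BIH = 90°.

Therefore, the measure of angle ∠BIH = 90°.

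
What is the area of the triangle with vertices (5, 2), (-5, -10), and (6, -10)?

The Shoelace formula computes the area from vertex coordinates by summing cross products.
For vertices (5,2), (-5,-10), (6,-10):
Signed sum = 5*-10 - -5*2 + -5*-10 - 6*-10 + 6*2 - 5*-10
= -40 + 110 + 62 = 132
Area = (1/2)|132| = 66.

66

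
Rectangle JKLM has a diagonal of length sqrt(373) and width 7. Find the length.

The diagonal of a rectangle forms a right triangle with the two sides.
Rearranging the Pythagorean theorem: missing side = sqrt(d^2 - known^2).
= sqrt(373 - 49) = sqrt(324) = 18.

18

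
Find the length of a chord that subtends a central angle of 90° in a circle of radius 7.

Drop a perpendicular from the center to the chord, bisecting both the chord and the central angle.
Each half-chord = r sin(θ/2) = 7 sin(45°).
The full chord = 2 × 7 × sin(45°) = 7*sqrt(2).

7*sqrt(2)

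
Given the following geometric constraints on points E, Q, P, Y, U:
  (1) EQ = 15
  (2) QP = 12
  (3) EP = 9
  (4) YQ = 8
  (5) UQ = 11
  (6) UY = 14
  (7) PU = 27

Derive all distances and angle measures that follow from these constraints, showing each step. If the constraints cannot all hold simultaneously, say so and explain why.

These constraints are not satisfiable: by the triangle inequality in triangle QPU, (2) QP = 12 and (5) UQ = 11 force PU ≤ 12 + 11 = 23, but (7) says PU = 27. No planar figure meets all of them, so nothing further can be derived.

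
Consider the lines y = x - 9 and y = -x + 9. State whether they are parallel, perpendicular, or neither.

Slope of line 1: m1 = 1
Slope of line 2: m2 = -1
m1 * m2 = -1, so perpendicular.

Perpendicular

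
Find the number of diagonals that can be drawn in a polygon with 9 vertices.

The number of diagonals in an n-gon is n(n - 3)/2.
For n = 9: 9(9 - 3)/2 = 9 × 6 / 2 = 27.

27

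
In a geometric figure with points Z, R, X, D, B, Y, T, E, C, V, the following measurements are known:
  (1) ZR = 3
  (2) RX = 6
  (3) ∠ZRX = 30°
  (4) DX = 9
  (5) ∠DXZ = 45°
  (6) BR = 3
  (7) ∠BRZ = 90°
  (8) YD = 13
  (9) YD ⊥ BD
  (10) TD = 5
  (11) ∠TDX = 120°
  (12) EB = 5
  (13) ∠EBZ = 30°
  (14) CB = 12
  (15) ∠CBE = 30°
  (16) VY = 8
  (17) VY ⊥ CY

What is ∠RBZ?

Step 1: By the law of cosines on triangle BRZ: BZ² = 3² + 3² − 2·3·3·cos(90°) = 18, so BZ = 3·√2.
Step 2: By the inverse law of cosines on triangle RBZ: cos(∠RBZ) = (3² + (3·√2)² − 3²) / (2·3·3·√2) = 18/25.46 = 0.7071, so ∠RBZ = 45°.

Therefore, the measure of angle ∠RBZ = 45°.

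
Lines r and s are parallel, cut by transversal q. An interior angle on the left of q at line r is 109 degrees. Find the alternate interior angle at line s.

Alternate interior angles formed by parallel lines and a transversal are equal.
The given angle is 109 degrees.
The alternate interior angle = 109 degrees.

109 degrees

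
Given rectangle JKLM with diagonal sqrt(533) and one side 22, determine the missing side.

Using the Pythagorean theorem: d^2 = a^2 + b^2
b^2 = d^2 - a^2
b^2 = 533 - 484
b^2 = 49
b = sqrt(49) = 7

7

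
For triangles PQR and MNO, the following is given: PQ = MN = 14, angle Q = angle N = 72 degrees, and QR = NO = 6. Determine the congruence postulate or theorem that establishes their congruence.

Consider the given information: PQ = MN = 14, angle Q = angle N = 72 degrees, and QR = NO = 6
This is not ASA or HL: ASA requires two angles and the side between them. HL only applies to right triangles with matching hypotenuse and leg.
The correct criterion is SAS. Two pairs of corresponding sides and the included angle are equal (Side-Angle-Side).

SAS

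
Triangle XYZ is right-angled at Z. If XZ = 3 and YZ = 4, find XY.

By the Pythagorean theorem: XY^2 = XZ^2 + YZ^2
XY^2 = 3^2 + 4^2 = 9 + 16 = 25
XY = sqrt(25) = 5

5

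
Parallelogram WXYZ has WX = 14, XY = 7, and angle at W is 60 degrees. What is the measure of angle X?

In a parallelogram, consecutive angles are supplementary (sum to 180°).
angle X = 180 - angle W
angle X = 180 - 60
angle X = 120 degrees

120 degrees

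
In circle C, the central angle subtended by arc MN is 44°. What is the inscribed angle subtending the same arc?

An inscribed angle intercepts an arc from a point on the circle, while the central angle intercepts the same arc from the center.
The inscribed angle is always half the central angle: 44° / 2 = 22°.

22°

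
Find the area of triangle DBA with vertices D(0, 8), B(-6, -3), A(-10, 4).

Using the Shoelace formula for a triangle:
Area = (1/2)|x0(y1 - y2) + x1(y2 - y0) + x2(y0 - y1)|
Area = (1/2)|0(-3 - 4) + -6(4 - 8) + -10(8 - -3)|
Area = (1/2)|0 + 24 + -110|
Area = (1/2)|-86|
Area = (1/2)(86)
Area = 43

43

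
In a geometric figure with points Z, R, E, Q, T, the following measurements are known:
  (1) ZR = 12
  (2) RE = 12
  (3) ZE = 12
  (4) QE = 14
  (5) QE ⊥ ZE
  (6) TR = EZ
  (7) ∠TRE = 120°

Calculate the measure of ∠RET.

From the given relations: TR = EZ = 12.
Step 1: By the law of cosines on triangle ERT: ET² = 12² + 12² − 2·12·12·cos(120°) = 432, so ET = 12·√3.
Step 2: By the inverse law of cosines on triangle RET: cos(∠RET) = (12² + (12·√3)² − 12²) / (2·12·12·√3) = 432/498.83 = 0.866, so ∠RET = 30°.

Therefore, the measure of angle ∠RET = 30°.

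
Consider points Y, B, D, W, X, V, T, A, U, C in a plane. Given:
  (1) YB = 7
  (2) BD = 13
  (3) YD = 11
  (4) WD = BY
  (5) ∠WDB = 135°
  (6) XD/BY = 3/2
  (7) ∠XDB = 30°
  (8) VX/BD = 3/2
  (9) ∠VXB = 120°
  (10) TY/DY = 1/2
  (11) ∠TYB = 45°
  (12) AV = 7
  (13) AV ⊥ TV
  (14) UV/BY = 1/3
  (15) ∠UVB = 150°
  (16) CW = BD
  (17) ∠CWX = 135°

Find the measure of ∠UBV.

From the given relations: XD = 3/2·BY = 3/2·7 ≈ 10.5; VX = 3/2·BD = 3/2·13 ≈ 19.5; UV = 1/3·BY = 1/3·7 ≈ 2.33.
Step 1: By the law of cosines on triangle BDX: BX² = 13² + 10.5² − 2·13·10.5·cos(30°) = 42.83, so BX ≈ 6.54.
Step 2: By the law of cosines on triangle BXV: BV² = 6.54² + 19.5² − 2·6.54·19.5·cos(120°) = 550.68, so BV ≈ 23.47.
Step 3: By the law of cosines on triangle BVU: BU² = 23.47² + 2.33² − 2·23.47·2.33·cos(150°) = 650.97, so BU ≈ 25.51.
Step 4: By the inverse law of cosines on triangle UBV: cos(∠UBV) = (25.51² + 23.47² − 2.33²) / (2·25.51·23.47) = 1196.21/1197.46 = 0.999, so ∠UBV = 2.62°.

Therefore, the measure of angle ∠UBV = 2.62°.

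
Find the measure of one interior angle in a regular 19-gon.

Each interior angle of a regular n-gon is (n - 2) * 180 / n.
For n = 19: (19 - 2) * 180 / 19 = 3060/19 = 3060/19 degrees.

3060/19 degrees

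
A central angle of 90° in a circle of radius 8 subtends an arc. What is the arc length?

Arc length = 2πr × θ/360
= 2π × 8 × 1/4
= 4*pi

4*pi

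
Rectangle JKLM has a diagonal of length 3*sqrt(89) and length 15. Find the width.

b = sqrt(d^2 - a^2) = sqrt(801 - 225) = sqrt(576) = 24

24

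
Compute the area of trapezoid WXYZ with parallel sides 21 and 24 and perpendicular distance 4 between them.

A trapezoid's area equals the midsegment times the height.
The midsegment is (21 + 24) / 2 = 45/2.
Area = 45/2 * 4 = 90.

90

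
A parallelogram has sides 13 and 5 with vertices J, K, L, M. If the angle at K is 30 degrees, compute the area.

The area of a parallelogram equals the product of two adjacent sides times the sine of the included angle.
This is because the height equals 5 * sin(30°) = 5/2.
Area = 13 * 5/2 = 65/2

65/2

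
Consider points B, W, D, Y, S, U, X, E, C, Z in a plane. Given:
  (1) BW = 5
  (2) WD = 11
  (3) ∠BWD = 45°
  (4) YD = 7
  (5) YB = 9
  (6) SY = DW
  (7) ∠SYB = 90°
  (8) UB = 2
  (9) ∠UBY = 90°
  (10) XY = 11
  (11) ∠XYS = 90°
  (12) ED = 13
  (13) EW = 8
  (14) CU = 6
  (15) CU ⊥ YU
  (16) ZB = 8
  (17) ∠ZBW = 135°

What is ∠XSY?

From the given relations: SY = DW = 11.
Step 1: By the law of cosines on triangle SYX: SX² = 11² + 11² − 2·11·11·cos(90°) = 242, so SX = 11·√2.
Step 2: By the inverse law of cosines on triangle XSY: cos(∠XSY) = ((11·√2)² + 11² − 11²) / (2·11·√2·11) = 242/342.24 = 0.7071, so ∠XSY = 45°.

Therefore, the measure of angle ∠XSY = 45°.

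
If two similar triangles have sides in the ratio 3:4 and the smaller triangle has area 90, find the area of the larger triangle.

The ratio of areas of similar triangles = (side ratio)^2.
Side ratio = 3:4, so area ratio = 9:16.
Area of the larger triangle / Area of the smaller triangle = 16/9
Area of the larger triangle = 90 * 16/9 = 160

160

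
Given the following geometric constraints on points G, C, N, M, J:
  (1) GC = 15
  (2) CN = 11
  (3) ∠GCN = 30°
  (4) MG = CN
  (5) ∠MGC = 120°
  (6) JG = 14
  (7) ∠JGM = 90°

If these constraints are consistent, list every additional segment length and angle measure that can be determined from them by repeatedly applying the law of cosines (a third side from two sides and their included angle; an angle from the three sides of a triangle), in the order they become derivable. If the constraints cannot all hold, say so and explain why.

The constraints are consistent. Derivable facts, in order:
After 1 step:
- CM ≈ 22.61
- GN ≈ 7.76
- MJ ≈ 17.8
After 2 steps:
- ∠CGN = 45.14°
- ∠CMG = 35.08°
- ∠CNG = 104.86°
- ∠GCM = 24.92°
- ∠GJM = 38.16°
- ∠GMJ = 51.84°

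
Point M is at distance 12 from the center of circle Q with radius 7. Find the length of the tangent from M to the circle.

The tangent, radius, and line from the external point to the center form a right triangle.
The right angle is where the tangent meets the radius.
By the Pythagorean theorem: tangent² + 7² = 12²
tangent² = 144 - 49 = 95
tangent = sqrt(95)

sqrt(95)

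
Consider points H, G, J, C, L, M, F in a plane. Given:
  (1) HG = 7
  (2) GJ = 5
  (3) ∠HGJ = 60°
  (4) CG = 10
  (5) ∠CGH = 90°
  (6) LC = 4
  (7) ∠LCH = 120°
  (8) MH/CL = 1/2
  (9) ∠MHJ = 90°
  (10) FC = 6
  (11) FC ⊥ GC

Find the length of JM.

From the given relations: MH = 1/2·CL = 1/2·4 = 2.
Step 1: By the law of cosines on triangle JGH: JH² = 5² + 7² − 2·5·7·cos(60°) = 39, so JH = √39.
Step 2: By the law of cosines on triangle JHM: JM² = √39² + 2² − 2·√39·2·cos(90°) = 43, so JM = √43.

Therefore, the length of JM = √43.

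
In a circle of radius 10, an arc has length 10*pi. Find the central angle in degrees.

θ = 360 × 10*pi / (2π × 10) = 180° (rearranging arc length formula).

180°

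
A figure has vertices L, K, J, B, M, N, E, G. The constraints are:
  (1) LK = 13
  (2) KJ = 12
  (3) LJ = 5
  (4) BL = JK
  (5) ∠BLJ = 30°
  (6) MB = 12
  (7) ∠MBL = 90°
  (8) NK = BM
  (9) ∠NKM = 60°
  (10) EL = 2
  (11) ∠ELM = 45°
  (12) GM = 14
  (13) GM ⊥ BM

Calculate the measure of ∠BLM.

From the given relations: BL = JK = 12.
Step 1: By the law of cosines on triangle LBM: LM² = 12² + 12² − 2·12·12·cos(90°) = 288, so LM = 12·√2.
Step 2: By the inverse law of cosines on triangle BLM: cos(∠BLM) = (12² + (12·√2)² − 12²) / (2·12·12·√2) = 288/407.29 = 0.7071, so ∠BLM = 45°.

Therefore, the measure of angle ∠BLM = 45°.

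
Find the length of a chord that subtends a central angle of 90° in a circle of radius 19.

Chord = 2(19) sin(45°) = 19*sqrt(2)

19*sqrt(2)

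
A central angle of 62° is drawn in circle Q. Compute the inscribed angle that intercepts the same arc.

By the inscribed angle theorem, the inscribed angle is half the central angle.
Inscribed angle = 62° / 2 = 31°

31°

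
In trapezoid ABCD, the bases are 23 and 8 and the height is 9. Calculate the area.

Area of a trapezoid = (base1 + base2) * height / 2
Area = (23 + 8) * 9 / 2
Area = 31 * 9 / 2
Area = 279 / 2
Area = 279/2

279/2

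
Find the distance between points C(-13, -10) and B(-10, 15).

d = sqrt((-10 - -13)^2 + (15 - -10)^2)
d = sqrt(3^2 + 25^2)
d = sqrt(9 + 625)
d = sqrt(634)

sqrt(634)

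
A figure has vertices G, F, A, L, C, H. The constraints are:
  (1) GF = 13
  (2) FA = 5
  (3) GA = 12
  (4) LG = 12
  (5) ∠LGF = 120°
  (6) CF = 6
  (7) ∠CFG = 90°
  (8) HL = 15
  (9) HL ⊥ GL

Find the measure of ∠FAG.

Step 1: By the inverse law of cosines on triangle FAG: cos(∠FAG) = (5² + 12² − 13²) / (2·5·12) = 0/120 = 0, so ∠FAG = 90°.

Therefore, the measure of angle ∠FAG = 90°.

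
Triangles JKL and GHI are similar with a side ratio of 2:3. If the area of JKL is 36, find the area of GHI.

For similar figures, the area ratio equals the square of the side ratio.
Side ratio (JKL to GHI) = 2:3, so area ratio = 2^2:3^2 = 4:9.
If the area of JKL is 36, then the area of GHI = 36 * (9/4) = 81.

81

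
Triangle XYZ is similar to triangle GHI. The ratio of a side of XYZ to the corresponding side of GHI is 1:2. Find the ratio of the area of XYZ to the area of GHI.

The ratio of areas of similar triangles equals the square of the side ratio.
Side ratio = 1:2
Area ratio = (1/2)^2 = 1/4 = 1:4

1:4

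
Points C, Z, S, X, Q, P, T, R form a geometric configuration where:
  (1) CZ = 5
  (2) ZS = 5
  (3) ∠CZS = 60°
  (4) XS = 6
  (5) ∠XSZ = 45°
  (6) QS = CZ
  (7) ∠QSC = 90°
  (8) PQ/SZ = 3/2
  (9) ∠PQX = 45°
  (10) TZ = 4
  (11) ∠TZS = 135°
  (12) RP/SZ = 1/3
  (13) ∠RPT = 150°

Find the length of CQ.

From the given relations: QS = CZ = 5.
Step 1: By the law of cosines on triangle CZS: CS² = 5² + 5² − 2·5·5·cos(60°) = 25, so CS = 5.
Step 2: By the law of cosines on triangle CSQ: CQ² = 5² + 5² − 2·5·5·cos(90°) = 50, so CQ = 5·√2.

Therefore, the length of CQ = 5·√2.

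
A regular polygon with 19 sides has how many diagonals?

The number of diagonals in an n-gon is n(n - 3)/2.
For n = 19: 19(19 - 3)/2 = 19 × 16 / 2 = 152.

152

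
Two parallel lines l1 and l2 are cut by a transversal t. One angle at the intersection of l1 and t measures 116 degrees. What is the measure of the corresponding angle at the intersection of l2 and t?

Corresponding angles formed by parallel lines and a transversal are equal.
The given angle is 116 degrees.
The corresponding angle = 116 degrees.

116 degrees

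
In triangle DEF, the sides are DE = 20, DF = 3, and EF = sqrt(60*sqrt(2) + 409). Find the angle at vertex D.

cos(D) = (20² + 3² - (sqrt(60*sqrt(2) + 409))²) / (2 × 20 × 3) = -sqrt(2)/2, so D = arccos(-sqrt(2)/2) = 135°.

135°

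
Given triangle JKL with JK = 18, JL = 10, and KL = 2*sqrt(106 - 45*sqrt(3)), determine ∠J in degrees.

cos(J) = (18² + 10² - (2*sqrt(106 - 45*sqrt(3)))²) / (2 × 18 × 10) = sqrt(3)/2, so J = arccos(sqrt(3)/2) = 30°.

30°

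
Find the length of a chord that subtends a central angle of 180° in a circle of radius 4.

Chord = 2(4) sin(90°) = 8

8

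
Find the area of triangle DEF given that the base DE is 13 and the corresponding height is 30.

Area = (1/2) * base * height
Area = (1/2) * 13 * 30
Area = 195

195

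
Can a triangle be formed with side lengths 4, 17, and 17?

Check all three triangle inequalities:
4 + 17 = 21 > 17 ✓
4 + 17 = 21 > 17 ✓
17 + 17 = 34 > 4 ✓
All conditions hold, so these sides form a valid triangle.

Yes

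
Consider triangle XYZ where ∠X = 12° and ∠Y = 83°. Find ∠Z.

angle Z = 180 - 12 - 83 = 85 degrees.

85 degrees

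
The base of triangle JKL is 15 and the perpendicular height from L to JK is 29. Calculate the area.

A triangle's area is half the area of a rectangle with the same base and height.
Area = (1/2) * 15 * 29 = 435/2.

435/2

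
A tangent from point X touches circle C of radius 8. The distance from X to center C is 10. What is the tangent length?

Let T be the point of tangency. Then CT ⊥ XT (radius ⊥ tangent).
In right triangle CTX: CX² = CT² + XT²
10² = 8² + XT²
XT² = 36, XT = 6

6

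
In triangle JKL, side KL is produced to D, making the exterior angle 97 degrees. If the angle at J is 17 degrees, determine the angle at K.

angle K = 97 - 17 = 80 degrees (exterior angle theorem).

80 degrees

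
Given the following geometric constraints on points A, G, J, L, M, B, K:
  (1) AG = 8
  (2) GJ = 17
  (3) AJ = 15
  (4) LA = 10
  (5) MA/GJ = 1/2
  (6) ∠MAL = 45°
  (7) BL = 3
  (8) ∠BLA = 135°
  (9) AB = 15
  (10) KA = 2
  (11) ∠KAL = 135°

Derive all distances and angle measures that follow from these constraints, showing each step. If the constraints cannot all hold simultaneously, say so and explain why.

These constraints are not satisfiable: by the triangle inequality in triangle LAB, (4) LA = 10 and (7) BL = 3 force AB ≤ 10 + 3 = 13, but (9) says AB = 15. No planar figure meets all of them, so nothing further can be derived.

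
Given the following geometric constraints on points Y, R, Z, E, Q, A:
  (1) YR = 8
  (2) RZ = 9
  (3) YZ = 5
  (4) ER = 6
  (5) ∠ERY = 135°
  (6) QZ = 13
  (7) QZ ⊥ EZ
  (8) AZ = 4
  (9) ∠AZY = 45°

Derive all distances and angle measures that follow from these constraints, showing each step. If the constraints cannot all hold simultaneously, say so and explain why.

The constraints are consistent.

Step 1: From YR = 8, RE = 6, and ∠YRE = 135°, by the law of cosines:
  YE² = YR² + RE² - 2·YR·RE·cos(135°) = 64 + 36 + 67.88 = 167.9
  YE ≈ 12.96

Step 2: From YZ = 5, ZA = 4, and ∠YZA = 45°, by the law of cosines:
  YA² = YZ² + ZA² - 2·YZ·ZA·cos(45°) = 25 + 16 - 28.28 = 12.72
  YA ≈ 3.57

Step 3: From YR = 8, YZ = 5, RZ = 9, by the inverse law of cosines:
  cos(∠RYZ) = (YR² + YZ² - RZ²) / (2·YR·YZ)
  ∠RYZ = 84.26°

Step 4: From RY = 8, RZ = 9, YZ = 5, by the inverse law of cosines:
  cos(∠YRZ) = (RY² + RZ² - YZ²) / (2·RY·RZ)
  ∠YRZ = 33.56°

Step 5: From ZR = 9, ZY = 5, RY = 8, by the inverse law of cosines:
  cos(∠RZY) = (ZR² + ZY² - RY²) / (2·ZR·ZY)
  ∠RZY = 62.18°

Step 6: From YA = 3.57, YZ = 5, AZ = 4, by the inverse law of cosines:
  cos(∠AYZ) = (YA² + YZ² - AZ²) / (2·YA·YZ)
  ∠AYZ = 52.48°

Step 7: From YE = 12.96, YR = 8, ER = 6, by the inverse law of cosines:
  cos(∠EYR) = (YE² + YR² - ER²) / (2·YE·YR)
  ∠EYR = 19.11°

Step 8: From ER = 6, EY = 12.96, RY = 8, by the inverse law of cosines:
  cos(∠REY) = (ER² + EY² - RY²) / (2·ER·EY)
  ∠REY = 25.89°

Step 9: From AY = 3.57, AZ = 4, YZ = 5, by the inverse law of cosines:
  cos(∠YAZ) = (AY² + AZ² - YZ²) / (2·AY·AZ)
  ∠YAZ = 82.52°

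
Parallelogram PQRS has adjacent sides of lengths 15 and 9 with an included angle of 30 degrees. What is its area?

Area = a * b * sin(theta)
Area = 15 * 9 * sin(30 degrees)
Area = 135 * 1/2
Area = 135/2

135/2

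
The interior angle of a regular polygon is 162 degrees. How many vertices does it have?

Each interior angle of a regular n-gon is (n - 2) * 180 / n.
Setting this equal to 162:
(n - 2) * 180 / n = 162
Each exterior angle = 180 - 162 = 18 degrees.
Since exterior angles sum to 360: n = 360 / 18 = 20.

20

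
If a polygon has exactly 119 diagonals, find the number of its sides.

Using d = n(n - 3)/2, we solve 119 = n(n - 3)/2.
So n(n - 3) = 238.
Testing n = 17: 17 * 14 = 238 = 238. Correct.
The polygon has 17 sides.

17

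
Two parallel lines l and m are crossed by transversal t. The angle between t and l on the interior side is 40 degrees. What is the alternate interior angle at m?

Alternate interior angles lie on opposite sides of the transversal, between the parallel lines.
By the alternate interior angle theorem, they are equal: 40 degrees.

40 degrees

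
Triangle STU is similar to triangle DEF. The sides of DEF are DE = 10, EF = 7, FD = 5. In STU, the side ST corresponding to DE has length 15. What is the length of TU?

Since the triangles are similar, the ratio of corresponding sides is constant.
Scale factor k = ST / DE = 15 / 10 = 3/2
TU = k * EF = 3/2 * 7 = 21/2

21/2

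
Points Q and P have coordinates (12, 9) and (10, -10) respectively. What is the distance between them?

The horizontal distance is |10 - 12| = 2 and the vertical distance is |-10 - 9| = 19.
By the Pythagorean theorem, d = sqrt(2^2 + 19^2) = sqrt(365).

sqrt(365)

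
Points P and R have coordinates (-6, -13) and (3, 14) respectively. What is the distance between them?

d = sqrt((3 - -6)^2 + (14 - -13)^2)
d = sqrt(9^2 + 27^2)
d = sqrt(81 + 729)
d = sqrt(810) = 9*sqrt(10)

9*sqrt(10)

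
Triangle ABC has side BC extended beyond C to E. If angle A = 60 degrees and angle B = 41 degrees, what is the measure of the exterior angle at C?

The interior angle at C is 180 - 60 - 41 = 79 degrees.
The exterior angle and interior angle at C are supplementary:
Exterior angle = 180 - 79 = 101 degrees.

101 degrees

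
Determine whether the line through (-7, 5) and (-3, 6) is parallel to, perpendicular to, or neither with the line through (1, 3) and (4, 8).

Slope of line 1: m1 = (6 - 5)/(-3 - -7) = 1/4 = 1/4
Slope of line 2: m2 = (8 - 3)/(4 - 1) = 5/3 = 5/3
m1 != m2 (1/4 != 5/3), so not parallel.
m1 * m2 = (1/4) * (5/3) = 5/12 != -1, so not perpendicular.
The lines are neither parallel nor perpendicular.

Neither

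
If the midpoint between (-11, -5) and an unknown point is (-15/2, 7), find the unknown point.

Using the midpoint formula: M = ((x1 + x2)/2, (y1 + y2)/2)
We know M = (-15/2, 7) and C = (-11, -5)
For x: -15/2 = (-11 + x2)/2, so x2 = 2*-15/2 - -11 = -4
For y: 7 = (-5 + y2)/2, so y2 = 2*7 - -5 = 19
A = (-4, 19)

(-4, 19)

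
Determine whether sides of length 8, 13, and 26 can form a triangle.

Check the triangle inequality: 8 + 13 = 21 ≤ 26.
Since the sum of two sides does not exceed the third, no triangle can be formed.

No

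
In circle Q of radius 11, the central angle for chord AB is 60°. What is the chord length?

Drop a perpendicular from the center to the chord, bisecting both the chord and the central angle.
Each half-chord = r sin(θ/2) = 11 sin(30°).
The full chord = 2 × 11 × sin(30°) = 11.

11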